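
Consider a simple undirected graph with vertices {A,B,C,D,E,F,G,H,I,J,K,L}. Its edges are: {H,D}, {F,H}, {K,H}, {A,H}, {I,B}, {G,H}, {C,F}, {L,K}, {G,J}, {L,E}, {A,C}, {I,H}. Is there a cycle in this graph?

Yes

|V| = 12, |E| = 12, number of components = 1.
One cycle is A-H-F-C-A.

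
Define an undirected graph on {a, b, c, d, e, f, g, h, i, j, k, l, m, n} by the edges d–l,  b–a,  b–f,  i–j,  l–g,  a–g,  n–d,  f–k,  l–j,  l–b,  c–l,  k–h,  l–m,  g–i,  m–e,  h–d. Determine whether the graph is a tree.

No

The graph has 14 vertices and 16 edges.
A tree on 14 vertices has exactly 13 edges; this graph has 16, so it contains a cycle and is not a tree.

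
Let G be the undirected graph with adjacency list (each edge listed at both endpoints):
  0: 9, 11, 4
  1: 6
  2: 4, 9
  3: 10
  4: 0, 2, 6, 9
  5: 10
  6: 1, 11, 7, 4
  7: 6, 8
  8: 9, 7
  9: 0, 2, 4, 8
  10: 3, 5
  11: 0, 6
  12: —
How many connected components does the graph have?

3

Component: {12}
Component: {3, 5, 10}
Component: {0, 1, 2, 4, 6, 7, 8, 9, 11}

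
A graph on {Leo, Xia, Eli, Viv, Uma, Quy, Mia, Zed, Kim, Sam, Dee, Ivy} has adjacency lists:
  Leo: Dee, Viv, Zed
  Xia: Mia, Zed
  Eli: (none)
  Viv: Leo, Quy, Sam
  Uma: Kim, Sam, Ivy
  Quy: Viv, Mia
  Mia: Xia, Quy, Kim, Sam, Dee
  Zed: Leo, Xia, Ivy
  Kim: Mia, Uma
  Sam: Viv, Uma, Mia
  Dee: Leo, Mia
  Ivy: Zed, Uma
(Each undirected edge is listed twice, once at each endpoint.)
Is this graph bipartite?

No

Leo-Dee-Mia-Xia-Zed-Leo is an odd cycle (length 5), and a bipartite graph can contain only even cycles.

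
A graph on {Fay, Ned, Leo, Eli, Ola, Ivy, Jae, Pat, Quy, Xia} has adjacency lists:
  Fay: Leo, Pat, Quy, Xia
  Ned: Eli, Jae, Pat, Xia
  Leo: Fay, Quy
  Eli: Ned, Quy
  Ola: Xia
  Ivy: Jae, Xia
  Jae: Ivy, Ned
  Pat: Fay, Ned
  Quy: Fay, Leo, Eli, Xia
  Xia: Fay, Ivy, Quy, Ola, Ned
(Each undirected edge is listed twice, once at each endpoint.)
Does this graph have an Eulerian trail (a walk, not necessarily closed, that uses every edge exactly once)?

Degrees: Fay:4, Ned:4, Leo:2, Eli:2, Ola:1, Ivy:2, Jae:2, Pat:2, Quy:4, Xia:5
Odd-degree vertices: Ola, Xia (2 total).
The non-isolated vertices are connected and exactly 2 have odd degree, so an Eulerian trail exists (from Ola to Xia).

Yes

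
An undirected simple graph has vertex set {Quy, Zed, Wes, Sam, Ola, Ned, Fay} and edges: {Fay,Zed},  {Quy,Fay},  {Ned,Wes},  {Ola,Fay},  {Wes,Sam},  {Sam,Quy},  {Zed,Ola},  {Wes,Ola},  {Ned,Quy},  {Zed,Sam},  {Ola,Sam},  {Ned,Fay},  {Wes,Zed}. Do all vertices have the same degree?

Degrees: Quy:3, Zed:4, Wes:4, Sam:4, Ola:4, Ned:3, Fay:4
Degrees are not all equal (e.g. deg(Quy)=3 but deg(Zed)=4); not regular.

No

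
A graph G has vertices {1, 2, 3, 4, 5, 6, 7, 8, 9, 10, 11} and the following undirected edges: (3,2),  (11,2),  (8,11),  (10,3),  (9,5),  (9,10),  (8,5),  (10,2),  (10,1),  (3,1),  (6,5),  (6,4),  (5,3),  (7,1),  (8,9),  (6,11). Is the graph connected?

Starting from 1 and exploring outward reaches every vertex (1, 3, 7, 10, 5, 2, 9, 6, 8, 11, 4); the graph is connected.

Yes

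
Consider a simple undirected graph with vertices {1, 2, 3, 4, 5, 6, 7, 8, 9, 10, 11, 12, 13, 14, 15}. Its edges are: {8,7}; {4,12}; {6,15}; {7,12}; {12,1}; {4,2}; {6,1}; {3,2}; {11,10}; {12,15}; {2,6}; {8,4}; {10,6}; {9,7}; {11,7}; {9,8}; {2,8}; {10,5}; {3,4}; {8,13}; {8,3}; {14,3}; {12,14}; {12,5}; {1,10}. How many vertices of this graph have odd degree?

Degrees: 1:3, 2:4, 3:4, 4:4, 5:2, 6:4, 7:4, 8:6, 9:2, 10:4, 11:2, 12:6, 13:1, 14:2, 15:2
Odd-degree vertices: 1, 13.

2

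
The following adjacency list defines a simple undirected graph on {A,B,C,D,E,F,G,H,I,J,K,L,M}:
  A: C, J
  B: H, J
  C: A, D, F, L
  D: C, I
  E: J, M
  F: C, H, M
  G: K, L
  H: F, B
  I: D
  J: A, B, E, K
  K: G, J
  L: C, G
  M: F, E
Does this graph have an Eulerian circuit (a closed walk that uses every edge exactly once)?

Degrees: A:2, B:2, C:4, D:2, E:2, F:3, G:2, H:2, I:1, J:4, K:2, L:2, M:2
Vertices with odd degree: F, I. An Eulerian circuit requires all degrees even.

No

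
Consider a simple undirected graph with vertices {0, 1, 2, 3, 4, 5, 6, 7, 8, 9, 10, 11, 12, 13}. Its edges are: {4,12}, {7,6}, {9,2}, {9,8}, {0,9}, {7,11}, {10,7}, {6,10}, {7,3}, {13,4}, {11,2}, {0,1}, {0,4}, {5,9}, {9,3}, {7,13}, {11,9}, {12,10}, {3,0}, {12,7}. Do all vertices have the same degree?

No

Degrees: 0:4, 1:1, 2:2, 3:3, 4:3, 5:1, 6:2, 7:6, 8:1, 9:6, 10:3, 11:3, 12:3, 13:2
Degrees are not all equal (e.g. deg(1)=1 but deg(7)=6); not regular.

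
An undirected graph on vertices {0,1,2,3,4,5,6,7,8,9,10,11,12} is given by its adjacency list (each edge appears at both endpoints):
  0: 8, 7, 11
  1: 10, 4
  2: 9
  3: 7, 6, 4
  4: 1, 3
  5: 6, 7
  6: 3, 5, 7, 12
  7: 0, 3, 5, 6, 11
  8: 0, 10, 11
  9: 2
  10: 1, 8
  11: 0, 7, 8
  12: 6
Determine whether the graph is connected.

No

Component: {2, 9}
Component: {0, 1, 3, 4, 5, 6, 7, 8, 10, 11, 12}
No edge joins these 2 groups, so the graph is disconnected.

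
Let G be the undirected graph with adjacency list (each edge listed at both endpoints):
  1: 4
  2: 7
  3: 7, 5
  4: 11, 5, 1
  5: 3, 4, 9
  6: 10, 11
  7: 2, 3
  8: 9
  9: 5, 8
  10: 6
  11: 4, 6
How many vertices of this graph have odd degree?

Degrees: 1:1, 2:1, 3:2, 4:3, 5:3, 6:2, 7:2, 8:1, 9:2, 10:1, 11:2
Odd-degree vertices: 1, 2, 4, 5, 8, 10.

6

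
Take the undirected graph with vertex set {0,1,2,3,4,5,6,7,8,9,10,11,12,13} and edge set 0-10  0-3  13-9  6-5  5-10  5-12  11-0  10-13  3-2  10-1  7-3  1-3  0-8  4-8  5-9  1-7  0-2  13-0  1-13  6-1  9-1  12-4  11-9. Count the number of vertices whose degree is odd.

0

Degrees: 0:6, 1:6, 2:2, 3:4, 4:2, 5:4, 6:2, 7:2, 8:2, 9:4, 10:4, 11:2, 12:2, 13:4
Odd-degree vertices: none.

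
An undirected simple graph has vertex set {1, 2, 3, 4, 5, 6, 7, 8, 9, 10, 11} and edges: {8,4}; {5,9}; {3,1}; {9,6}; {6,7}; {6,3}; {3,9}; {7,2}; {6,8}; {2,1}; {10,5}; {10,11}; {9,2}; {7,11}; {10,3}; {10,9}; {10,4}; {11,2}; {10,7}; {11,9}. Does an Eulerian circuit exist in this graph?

Yes

Degrees: 1:2, 2:4, 3:4, 4:2, 5:2, 6:4, 7:4, 8:2, 9:6, 10:6, 11:4
Every vertex has even degree and the edges form a single connected piece, so an Eulerian circuit exists.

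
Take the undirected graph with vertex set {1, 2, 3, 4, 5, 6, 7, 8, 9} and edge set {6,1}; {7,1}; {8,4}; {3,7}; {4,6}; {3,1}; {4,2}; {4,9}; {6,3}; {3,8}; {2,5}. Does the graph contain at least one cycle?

Yes

|V| = 9, |E| = 11, number of components = 1.
One cycle is 6-4-8-3-6.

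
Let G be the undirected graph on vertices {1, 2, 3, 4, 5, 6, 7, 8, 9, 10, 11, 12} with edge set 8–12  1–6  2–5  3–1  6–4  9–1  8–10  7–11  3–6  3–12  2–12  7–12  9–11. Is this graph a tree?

No

|V| = 12, |E| = 13.
A tree on 12 vertices has exactly 11 edges; this graph has 13, so it contains a cycle and is not a tree.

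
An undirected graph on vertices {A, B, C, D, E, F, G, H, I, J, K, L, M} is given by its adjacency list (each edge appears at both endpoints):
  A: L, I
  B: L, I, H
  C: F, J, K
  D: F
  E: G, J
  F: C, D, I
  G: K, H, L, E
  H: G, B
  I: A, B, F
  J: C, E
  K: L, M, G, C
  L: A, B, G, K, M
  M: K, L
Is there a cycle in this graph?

Yes

The graph has 13 vertices, 18 edges, and 1 connected component.
One cycle is L-M-K-L.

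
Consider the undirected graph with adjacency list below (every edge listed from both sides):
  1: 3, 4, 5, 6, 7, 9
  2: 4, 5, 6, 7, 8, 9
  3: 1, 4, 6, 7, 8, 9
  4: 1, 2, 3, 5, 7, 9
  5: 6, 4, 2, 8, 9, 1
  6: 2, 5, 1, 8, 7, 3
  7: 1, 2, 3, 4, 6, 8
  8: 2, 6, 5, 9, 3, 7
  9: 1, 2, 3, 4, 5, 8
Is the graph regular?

Degrees: 1:6, 2:6, 3:6, 4:6, 5:6, 6:6, 7:6, 8:6, 9:6
Every vertex has degree 6, so the graph is 6-regular.

Yes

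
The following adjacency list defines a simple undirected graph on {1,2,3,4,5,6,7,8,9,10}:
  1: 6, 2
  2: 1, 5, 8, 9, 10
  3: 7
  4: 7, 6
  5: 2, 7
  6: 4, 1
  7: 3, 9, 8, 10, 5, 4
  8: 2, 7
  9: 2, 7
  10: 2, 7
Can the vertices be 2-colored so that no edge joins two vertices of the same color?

A valid 2-coloring puts {2, 6, 7} on one side and {1, 3, 4, 5, 8, 9, 10} on the other; every edge crosses between the two sides.

Yes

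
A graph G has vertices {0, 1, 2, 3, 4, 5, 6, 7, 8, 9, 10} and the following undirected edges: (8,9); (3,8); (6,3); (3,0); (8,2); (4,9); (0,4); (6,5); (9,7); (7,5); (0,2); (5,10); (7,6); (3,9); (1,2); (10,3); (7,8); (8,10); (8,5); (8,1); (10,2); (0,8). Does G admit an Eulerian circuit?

No

Degrees: 0:4, 1:2, 2:4, 3:5, 4:2, 5:4, 6:3, 7:4, 8:8, 9:4, 10:4
3, 6 have odd degree; an Eulerian circuit needs every degree to be even, so none exists.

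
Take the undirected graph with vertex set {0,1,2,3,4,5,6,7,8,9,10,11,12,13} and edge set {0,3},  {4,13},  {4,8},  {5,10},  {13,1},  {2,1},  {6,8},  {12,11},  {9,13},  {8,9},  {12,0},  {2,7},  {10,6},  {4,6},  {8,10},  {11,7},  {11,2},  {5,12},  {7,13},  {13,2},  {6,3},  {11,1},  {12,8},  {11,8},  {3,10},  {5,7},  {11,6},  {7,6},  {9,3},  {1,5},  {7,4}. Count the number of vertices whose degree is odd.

Degrees: 0:2, 1:4, 2:4, 3:4, 4:4, 5:4, 6:6, 7:6, 8:6, 9:3, 10:4, 11:6, 12:4, 13:5
Odd-degree vertices: 9, 13.

2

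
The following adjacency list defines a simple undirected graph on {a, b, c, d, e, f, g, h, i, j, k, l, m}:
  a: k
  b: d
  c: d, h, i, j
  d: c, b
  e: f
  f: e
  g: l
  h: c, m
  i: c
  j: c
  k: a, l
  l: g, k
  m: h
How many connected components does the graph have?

Component: {e, f}
Component: {a, g, k, l}
Component: {b, c, d, h, i, j, m}

3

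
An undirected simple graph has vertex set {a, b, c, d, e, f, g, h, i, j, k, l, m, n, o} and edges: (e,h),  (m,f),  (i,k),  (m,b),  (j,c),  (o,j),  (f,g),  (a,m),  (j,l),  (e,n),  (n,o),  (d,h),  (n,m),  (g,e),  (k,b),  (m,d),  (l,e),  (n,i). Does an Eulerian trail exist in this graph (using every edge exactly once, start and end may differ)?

No

Degrees: a:1, b:2, c:1, d:2, e:4, f:2, g:2, h:2, i:2, j:3, k:2, l:2, m:5, n:4, o:2
Odd-degree vertices: a, c, j, m (4 total).
With 4 odd-degree vertices (more than two), no single trail can use every edge.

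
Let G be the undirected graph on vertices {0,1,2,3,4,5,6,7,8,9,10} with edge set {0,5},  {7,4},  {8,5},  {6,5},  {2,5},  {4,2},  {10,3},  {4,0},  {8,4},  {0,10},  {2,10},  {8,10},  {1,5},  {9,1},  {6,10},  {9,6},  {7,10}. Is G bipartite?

Color {4, 5, 9, 10} black and {0, 1, 2, 3, 6, 7, 8} white. No edge joins two same-colored vertices, so the graph is bipartite.

Yes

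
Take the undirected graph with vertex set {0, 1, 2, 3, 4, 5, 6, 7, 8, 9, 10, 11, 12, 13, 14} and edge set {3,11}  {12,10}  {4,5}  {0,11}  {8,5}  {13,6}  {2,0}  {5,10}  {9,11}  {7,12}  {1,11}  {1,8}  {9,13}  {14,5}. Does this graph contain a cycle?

No

The graph has 15 vertices, 14 edges, and 1 connected component.
Since 14 = 15 - 1, the graph is a forest and contains no cycle.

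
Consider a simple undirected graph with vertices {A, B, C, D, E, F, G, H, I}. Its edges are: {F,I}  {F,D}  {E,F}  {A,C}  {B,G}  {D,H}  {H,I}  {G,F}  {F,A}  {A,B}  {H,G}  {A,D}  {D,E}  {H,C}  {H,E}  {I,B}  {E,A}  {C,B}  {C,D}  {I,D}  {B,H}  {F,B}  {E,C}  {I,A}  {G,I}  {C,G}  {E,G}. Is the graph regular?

Degrees: A:6, B:6, C:6, D:6, E:6, F:6, G:6, H:6, I:6
Every vertex has degree 6, so the graph is 6-regular.

Yes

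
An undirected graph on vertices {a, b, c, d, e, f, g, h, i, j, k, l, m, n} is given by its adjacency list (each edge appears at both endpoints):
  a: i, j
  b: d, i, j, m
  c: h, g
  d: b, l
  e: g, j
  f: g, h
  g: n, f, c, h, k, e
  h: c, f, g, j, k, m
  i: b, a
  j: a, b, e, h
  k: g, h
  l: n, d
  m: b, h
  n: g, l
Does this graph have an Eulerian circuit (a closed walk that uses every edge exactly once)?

Degrees: a:2, b:4, c:2, d:2, e:2, f:2, g:6, h:6, i:2, j:4, k:2, l:2, m:2, n:2
Every vertex has even degree and the edges form a single connected piece, so an Eulerian circuit exists.

Yes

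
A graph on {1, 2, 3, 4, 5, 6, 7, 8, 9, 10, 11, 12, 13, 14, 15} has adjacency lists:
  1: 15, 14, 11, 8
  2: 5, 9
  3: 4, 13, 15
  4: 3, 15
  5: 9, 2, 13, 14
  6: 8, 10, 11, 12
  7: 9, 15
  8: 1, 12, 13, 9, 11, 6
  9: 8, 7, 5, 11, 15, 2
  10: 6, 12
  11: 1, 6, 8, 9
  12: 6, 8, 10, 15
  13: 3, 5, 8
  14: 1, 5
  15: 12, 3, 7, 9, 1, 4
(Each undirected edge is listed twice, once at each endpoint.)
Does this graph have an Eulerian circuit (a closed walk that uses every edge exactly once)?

No

Degrees: 1:4, 2:2, 3:3, 4:2, 5:4, 6:4, 7:2, 8:6, 9:6, 10:2, 11:4, 12:4, 13:3, 14:2, 15:6
3, 13 have odd degree; an Eulerian circuit needs every degree to be even, so none exists.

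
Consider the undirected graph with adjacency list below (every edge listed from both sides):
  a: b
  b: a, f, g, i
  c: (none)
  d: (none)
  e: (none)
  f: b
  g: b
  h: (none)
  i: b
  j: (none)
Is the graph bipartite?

Yes

A valid 2-coloring puts {b, c, d, e, h, j} on one side and {a, f, g, i} on the other; every edge crosses between the two sides.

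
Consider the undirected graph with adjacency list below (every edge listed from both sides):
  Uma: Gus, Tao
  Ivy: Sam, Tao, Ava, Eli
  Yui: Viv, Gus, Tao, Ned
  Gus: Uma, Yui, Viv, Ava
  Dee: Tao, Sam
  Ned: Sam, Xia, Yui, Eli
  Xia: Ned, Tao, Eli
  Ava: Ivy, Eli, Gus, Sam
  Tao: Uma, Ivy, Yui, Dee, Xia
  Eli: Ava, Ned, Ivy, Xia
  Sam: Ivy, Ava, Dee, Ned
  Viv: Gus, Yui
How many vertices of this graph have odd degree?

Degrees: Uma:2, Ivy:4, Yui:4, Gus:4, Dee:2, Ned:4, Xia:3, Ava:4, Tao:5, Eli:4, Sam:4, Viv:2
Odd-degree vertices: Xia, Tao.

2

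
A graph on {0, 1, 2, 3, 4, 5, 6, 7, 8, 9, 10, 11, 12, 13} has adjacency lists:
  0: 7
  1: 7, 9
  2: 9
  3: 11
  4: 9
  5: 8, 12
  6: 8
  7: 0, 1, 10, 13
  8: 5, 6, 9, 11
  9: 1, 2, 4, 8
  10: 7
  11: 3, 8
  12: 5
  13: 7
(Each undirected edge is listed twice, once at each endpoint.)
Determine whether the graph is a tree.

Yes

|V| = 14, |E| = 13.
It is connected with exactly 13 edges, hence acyclic — it is a tree.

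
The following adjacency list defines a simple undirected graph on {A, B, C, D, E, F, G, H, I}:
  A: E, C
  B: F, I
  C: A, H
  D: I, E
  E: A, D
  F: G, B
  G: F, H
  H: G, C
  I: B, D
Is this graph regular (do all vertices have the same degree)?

Yes

Degrees: A:2, B:2, C:2, D:2, E:2, F:2, G:2, H:2, I:2
All degrees equal 2; the graph is regular.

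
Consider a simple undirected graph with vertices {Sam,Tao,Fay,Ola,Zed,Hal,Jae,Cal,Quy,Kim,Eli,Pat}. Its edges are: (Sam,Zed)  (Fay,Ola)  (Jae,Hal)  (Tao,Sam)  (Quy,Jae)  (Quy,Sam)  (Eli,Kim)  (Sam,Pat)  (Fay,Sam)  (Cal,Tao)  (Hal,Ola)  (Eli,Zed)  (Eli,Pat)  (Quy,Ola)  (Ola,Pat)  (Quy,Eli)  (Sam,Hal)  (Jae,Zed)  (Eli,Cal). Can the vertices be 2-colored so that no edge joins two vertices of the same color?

Sam-Tao-Cal-Eli-Pat-Sam is an odd cycle (length 5), and a bipartite graph can contain only even cycles.

No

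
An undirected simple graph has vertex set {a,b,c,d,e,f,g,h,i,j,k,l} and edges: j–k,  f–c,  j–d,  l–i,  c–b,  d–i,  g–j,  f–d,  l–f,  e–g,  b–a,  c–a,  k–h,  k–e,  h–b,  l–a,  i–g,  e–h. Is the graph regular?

Yes

Degrees: a:3, b:3, c:3, d:3, e:3, f:3, g:3, h:3, i:3, j:3, k:3, l:3
All degrees equal 3; the graph is regular.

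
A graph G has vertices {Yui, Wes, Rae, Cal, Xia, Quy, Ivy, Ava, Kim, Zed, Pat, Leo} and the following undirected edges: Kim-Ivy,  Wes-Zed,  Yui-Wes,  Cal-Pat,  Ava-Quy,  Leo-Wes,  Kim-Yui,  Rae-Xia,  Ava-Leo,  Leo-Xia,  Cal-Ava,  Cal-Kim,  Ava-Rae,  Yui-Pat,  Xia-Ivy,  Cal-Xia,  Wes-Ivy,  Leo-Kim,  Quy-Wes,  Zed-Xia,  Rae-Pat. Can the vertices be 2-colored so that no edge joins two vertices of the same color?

Color {Wes, Xia, Ava, Kim, Pat} black and {Yui, Rae, Cal, Quy, Ivy, Zed, Leo} white. No edge joins two same-colored vertices, so the graph is bipartite.

Yes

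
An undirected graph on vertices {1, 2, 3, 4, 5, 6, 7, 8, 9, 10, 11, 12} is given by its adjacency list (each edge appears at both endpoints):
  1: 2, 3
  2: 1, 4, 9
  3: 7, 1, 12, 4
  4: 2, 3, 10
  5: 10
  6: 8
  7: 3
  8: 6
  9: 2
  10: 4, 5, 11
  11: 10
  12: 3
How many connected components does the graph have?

Component: {6, 8}
Component: {1, 2, 3, 4, 5, 7, 9, 10, 11, 12}

2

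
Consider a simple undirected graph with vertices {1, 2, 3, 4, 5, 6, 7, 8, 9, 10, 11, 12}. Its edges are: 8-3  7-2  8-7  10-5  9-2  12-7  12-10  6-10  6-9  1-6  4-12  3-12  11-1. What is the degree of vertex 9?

2

Neighbors of 9: 2, 6.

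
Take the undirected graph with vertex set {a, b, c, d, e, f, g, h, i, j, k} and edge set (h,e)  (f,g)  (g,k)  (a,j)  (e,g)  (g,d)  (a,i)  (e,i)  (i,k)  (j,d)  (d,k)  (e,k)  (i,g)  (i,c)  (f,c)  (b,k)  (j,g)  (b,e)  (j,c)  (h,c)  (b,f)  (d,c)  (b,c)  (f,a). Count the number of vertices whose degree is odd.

Degrees: a:3, b:4, c:6, d:4, e:5, f:4, g:6, h:2, i:5, j:4, k:5
Odd-degree vertices: a, e, i, k.

4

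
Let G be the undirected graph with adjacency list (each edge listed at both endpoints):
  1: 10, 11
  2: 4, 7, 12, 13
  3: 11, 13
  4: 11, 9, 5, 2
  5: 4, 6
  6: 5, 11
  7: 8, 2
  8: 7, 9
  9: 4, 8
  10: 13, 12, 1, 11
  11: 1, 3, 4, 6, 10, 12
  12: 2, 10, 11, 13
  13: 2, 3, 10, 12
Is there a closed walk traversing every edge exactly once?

Degrees: 1:2, 2:4, 3:2, 4:4, 5:2, 6:2, 7:2, 8:2, 9:2, 10:4, 11:6, 12:4, 13:4
Every vertex has even degree and the edges form a single connected piece, so an Eulerian circuit exists.

Yes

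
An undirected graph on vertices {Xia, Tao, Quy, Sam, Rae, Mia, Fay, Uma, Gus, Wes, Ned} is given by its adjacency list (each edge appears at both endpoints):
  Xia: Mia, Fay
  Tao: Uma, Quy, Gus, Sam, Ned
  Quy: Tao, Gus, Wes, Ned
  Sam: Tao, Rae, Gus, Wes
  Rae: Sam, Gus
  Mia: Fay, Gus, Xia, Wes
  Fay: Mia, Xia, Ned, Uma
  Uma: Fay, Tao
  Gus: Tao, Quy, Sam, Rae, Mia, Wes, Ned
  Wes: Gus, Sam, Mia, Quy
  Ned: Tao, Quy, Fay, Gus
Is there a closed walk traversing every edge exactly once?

No

Degrees: Xia:2, Tao:5, Quy:4, Sam:4, Rae:2, Mia:4, Fay:4, Uma:2, Gus:7, Wes:4, Ned:4
Tao, Gus have odd degree; an Eulerian circuit needs every degree to be even, so none exists.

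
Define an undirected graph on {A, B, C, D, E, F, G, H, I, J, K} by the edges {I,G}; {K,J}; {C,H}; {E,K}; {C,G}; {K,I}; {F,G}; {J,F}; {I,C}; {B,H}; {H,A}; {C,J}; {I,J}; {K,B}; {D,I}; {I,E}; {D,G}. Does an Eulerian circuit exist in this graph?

No

Degrees: A:1, B:2, C:4, D:2, E:2, F:2, G:4, H:3, I:6, J:4, K:4
A, H have odd degree; an Eulerian circuit needs every degree to be even, so none exists.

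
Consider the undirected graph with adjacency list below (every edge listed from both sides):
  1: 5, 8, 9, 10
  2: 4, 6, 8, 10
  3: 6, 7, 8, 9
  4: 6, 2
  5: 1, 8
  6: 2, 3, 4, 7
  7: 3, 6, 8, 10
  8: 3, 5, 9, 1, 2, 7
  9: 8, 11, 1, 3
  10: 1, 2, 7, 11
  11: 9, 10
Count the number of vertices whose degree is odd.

Degrees: 1:4, 2:4, 3:4, 4:2, 5:2, 6:4, 7:4, 8:6, 9:4, 10:4, 11:2
Odd-degree vertices: none.

0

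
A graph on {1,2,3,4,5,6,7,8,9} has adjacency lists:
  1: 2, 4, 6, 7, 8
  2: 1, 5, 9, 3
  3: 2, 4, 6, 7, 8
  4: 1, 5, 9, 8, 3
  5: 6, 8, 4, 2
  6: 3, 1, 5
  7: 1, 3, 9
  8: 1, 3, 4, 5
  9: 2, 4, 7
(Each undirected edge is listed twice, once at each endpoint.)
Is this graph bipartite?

No

The cycle 4-8-1-4 has length 3, which is odd, so the graph is not bipartite.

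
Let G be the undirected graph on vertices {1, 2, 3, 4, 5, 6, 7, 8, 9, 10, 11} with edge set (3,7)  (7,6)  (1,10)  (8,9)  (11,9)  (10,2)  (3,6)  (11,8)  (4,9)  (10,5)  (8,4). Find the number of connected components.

Component: {3, 6, 7}
Component: {1, 2, 5, 10}
Component: {4, 8, 9, 11}

3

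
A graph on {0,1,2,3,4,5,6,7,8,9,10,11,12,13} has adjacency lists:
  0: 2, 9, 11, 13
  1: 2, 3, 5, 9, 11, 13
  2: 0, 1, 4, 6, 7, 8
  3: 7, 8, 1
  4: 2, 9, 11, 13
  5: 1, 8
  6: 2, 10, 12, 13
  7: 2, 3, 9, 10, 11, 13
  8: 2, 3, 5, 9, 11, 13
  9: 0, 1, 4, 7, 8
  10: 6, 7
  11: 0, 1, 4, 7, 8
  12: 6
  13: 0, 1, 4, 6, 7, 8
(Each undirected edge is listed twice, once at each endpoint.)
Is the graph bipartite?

Partition the vertices as {2, 3, 5, 9, 10, 11, 12, 13} vs {0, 1, 4, 6, 7, 8}. Each listed edge has one endpoint in each part, so the graph is bipartite.

Yes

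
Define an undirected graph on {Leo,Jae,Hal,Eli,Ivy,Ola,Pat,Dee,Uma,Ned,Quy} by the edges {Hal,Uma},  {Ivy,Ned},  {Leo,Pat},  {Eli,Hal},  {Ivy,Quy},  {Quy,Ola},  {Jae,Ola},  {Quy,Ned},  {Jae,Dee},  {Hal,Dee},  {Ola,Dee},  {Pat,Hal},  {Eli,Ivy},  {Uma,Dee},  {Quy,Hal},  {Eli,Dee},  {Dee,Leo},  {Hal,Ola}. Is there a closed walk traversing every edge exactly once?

No

Degrees: Leo:2, Jae:2, Hal:6, Eli:3, Ivy:3, Ola:4, Pat:2, Dee:6, Uma:2, Ned:2, Quy:4
Eli, Ivy have odd degree; an Eulerian circuit needs every degree to be even, so none exists.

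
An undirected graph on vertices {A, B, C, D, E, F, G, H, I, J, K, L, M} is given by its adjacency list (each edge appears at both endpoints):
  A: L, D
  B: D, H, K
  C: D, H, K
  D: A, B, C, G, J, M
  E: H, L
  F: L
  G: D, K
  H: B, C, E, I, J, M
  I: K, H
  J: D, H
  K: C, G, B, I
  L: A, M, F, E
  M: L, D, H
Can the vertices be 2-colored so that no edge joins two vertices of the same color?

Color {D, H, K, L} black and {A, B, C, E, F, G, I, J, M} white. No edge joins two same-colored vertices, so the graph is bipartite.

Yes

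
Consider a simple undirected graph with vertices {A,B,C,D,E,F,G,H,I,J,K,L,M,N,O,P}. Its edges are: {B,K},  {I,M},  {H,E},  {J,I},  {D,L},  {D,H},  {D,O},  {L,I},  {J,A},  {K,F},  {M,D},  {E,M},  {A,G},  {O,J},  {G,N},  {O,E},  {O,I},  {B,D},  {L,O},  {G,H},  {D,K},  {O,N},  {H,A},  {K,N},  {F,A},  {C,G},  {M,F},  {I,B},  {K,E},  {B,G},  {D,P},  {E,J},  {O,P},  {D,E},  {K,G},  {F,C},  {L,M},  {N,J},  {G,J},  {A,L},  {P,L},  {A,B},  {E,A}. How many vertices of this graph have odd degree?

Degrees: A:7, B:5, C:2, D:8, E:7, F:4, G:7, H:4, I:5, J:6, K:6, L:6, M:5, N:4, O:7, P:3
Odd-degree vertices: A, B, E, G, I, M, O, P.

8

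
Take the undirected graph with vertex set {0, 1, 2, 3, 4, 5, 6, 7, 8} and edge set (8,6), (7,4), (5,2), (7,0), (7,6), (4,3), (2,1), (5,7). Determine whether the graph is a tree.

The graph has 9 vertices and 8 edges.
Connected and |E| = |V| - 1, which characterizes a tree.

Yes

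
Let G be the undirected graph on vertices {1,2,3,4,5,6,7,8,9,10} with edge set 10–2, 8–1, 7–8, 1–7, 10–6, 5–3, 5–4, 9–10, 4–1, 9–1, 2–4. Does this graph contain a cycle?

|V| = 10, |E| = 11, number of components = 1.
One cycle is 1-9-10-2-4-1.

Yes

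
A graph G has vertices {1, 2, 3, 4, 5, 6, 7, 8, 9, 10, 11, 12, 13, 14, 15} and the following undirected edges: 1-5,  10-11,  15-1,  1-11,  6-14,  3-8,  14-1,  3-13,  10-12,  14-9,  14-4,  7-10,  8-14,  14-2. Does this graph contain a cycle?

No

The graph has 15 vertices, 14 edges, and 1 connected component.
Since 14 = 15 - 1, the graph is a forest and contains no cycle.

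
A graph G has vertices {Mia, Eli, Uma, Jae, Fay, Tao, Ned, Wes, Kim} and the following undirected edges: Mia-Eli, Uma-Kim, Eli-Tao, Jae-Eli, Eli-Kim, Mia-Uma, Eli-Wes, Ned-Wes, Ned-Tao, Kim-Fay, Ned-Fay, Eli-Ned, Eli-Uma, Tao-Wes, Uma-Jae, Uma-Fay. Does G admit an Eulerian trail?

No

Degrees: Mia:2, Eli:7, Uma:5, Jae:2, Fay:3, Tao:3, Ned:4, Wes:3, Kim:3
Odd-degree vertices: Eli, Uma, Fay, Tao, Wes, Kim (6 total).
An Eulerian trail requires 0 or 2 odd-degree vertices; here there are 6.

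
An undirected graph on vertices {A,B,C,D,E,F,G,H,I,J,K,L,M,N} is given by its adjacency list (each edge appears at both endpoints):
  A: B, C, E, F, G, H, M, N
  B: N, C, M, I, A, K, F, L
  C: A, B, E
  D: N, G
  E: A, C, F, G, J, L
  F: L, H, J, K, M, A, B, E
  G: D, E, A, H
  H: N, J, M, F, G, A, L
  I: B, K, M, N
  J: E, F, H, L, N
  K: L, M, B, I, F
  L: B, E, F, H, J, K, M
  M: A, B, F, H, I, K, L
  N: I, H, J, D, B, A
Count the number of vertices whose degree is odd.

Degrees: A:8, B:8, C:3, D:2, E:6, F:8, G:4, H:7, I:4, J:5, K:5, L:7, M:7, N:6
Odd-degree vertices: C, H, J, K, L, M.

6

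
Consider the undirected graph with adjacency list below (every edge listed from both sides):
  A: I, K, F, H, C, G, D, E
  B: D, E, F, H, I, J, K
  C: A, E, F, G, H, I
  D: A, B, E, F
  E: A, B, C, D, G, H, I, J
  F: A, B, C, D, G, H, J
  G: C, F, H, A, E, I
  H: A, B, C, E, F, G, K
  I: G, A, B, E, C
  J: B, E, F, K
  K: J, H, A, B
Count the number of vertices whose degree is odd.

Degrees: A:8, B:7, C:6, D:4, E:8, F:7, G:6, H:7, I:5, J:4, K:4
Odd-degree vertices: B, F, H, I.

4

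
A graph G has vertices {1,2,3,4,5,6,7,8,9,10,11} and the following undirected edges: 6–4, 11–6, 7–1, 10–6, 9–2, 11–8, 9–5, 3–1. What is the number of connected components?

Component: {1, 3, 7}
Component: {2, 5, 9}
Component: {4, 6, 8, 10, 11}

3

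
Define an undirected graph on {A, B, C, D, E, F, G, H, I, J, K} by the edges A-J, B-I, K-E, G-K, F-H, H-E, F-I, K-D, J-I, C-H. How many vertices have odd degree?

Degrees: A:1, B:1, C:1, D:1, E:2, F:2, G:1, H:3, I:3, J:2, K:3
Odd-degree vertices: A, B, C, D, G, H, I, K.

8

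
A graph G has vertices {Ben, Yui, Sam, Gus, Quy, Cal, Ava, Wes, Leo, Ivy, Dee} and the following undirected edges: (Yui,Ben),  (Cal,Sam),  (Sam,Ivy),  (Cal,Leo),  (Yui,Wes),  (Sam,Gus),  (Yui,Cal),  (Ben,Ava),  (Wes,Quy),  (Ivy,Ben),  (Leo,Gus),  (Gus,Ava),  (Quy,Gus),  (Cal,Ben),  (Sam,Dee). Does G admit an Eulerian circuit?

No

Degrees: Ben:4, Yui:3, Sam:4, Gus:4, Quy:2, Cal:4, Ava:2, Wes:2, Leo:2, Ivy:2, Dee:1
Yui, Dee have odd degree; an Eulerian circuit needs every degree to be even, so none exists.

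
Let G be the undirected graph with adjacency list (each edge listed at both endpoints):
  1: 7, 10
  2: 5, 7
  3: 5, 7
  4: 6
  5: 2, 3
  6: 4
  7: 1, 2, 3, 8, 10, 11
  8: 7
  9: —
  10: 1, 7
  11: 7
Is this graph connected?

Component: {9}
Component: {4, 6}
Component: {1, 2, 3, 5, 7, 8, 10, 11}
No edge joins these 3 groups, so the graph is disconnected.

No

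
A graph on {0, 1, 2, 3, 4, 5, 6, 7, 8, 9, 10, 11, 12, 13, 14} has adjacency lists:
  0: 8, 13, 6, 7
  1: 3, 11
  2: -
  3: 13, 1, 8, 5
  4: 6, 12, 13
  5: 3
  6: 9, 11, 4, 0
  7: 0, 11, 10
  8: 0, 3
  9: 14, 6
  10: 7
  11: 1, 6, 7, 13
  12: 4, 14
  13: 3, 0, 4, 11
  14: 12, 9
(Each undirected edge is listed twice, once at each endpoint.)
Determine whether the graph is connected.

Component: {2}
Component: {0, 1, 3, 4, 5, 6, 7, 8, 9, 10, 11, 12, 13, 14}
No edge joins these 2 groups, so the graph is disconnected.

No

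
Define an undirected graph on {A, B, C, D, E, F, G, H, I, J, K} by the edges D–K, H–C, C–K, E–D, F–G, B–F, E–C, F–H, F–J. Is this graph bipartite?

Color {A, C, D, F, I} black and {B, E, G, H, J, K} white. No edge joins two same-colored vertices, so the graph is bipartite.

Yes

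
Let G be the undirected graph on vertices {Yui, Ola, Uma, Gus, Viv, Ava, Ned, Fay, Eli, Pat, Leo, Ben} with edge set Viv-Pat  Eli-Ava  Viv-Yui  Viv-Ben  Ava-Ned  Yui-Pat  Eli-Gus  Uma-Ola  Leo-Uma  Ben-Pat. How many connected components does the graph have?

4

Component: {Fay}
Component: {Ola, Uma, Leo}
Component: {Yui, Viv, Pat, Ben}
Component: {Gus, Ava, Ned, Eli}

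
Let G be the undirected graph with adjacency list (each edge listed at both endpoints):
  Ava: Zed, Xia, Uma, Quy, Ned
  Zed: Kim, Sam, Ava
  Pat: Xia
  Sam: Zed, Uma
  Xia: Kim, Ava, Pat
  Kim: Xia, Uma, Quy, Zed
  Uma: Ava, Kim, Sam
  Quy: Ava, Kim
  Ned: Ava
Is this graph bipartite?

Partition the vertices as {Zed, Xia, Uma, Quy, Ned} vs {Ava, Pat, Sam, Kim}. Each listed edge has one endpoint in each part, so the graph is bipartite.

Yes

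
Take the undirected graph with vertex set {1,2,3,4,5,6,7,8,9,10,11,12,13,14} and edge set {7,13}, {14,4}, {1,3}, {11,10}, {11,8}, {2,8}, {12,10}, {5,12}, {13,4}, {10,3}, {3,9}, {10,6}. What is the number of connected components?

Component: {4, 7, 13, 14}
Component: {1, 2, 3, 5, 6, 8, 9, 10, 11, 12}

2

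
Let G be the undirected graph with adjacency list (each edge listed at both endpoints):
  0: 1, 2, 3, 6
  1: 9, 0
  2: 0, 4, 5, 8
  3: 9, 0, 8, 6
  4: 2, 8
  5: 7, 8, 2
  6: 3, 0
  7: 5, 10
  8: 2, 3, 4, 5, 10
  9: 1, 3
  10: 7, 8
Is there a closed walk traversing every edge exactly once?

No

Degrees: 0:4, 1:2, 2:4, 3:4, 4:2, 5:3, 6:2, 7:2, 8:5, 9:2, 10:2
5, 8 have odd degree; an Eulerian circuit needs every degree to be even, so none exists.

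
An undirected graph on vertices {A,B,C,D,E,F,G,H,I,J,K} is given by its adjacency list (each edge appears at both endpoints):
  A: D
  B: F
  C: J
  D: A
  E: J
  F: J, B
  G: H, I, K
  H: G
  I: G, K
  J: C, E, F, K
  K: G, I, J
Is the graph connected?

No

Component: {A, D}
Component: {B, C, E, F, G, H, I, J, K}
No edge joins these 2 groups, so the graph is disconnected.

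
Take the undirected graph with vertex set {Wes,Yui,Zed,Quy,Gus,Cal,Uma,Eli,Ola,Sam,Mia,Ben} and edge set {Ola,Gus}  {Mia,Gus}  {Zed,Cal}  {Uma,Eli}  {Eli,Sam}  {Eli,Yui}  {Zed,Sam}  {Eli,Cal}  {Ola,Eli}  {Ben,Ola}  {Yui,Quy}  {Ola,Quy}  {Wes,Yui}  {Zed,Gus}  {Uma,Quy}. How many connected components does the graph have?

1

Component: {Wes, Yui, Zed, Quy, Gus, Cal, Uma, Eli, Ola, Sam, Mia, Ben}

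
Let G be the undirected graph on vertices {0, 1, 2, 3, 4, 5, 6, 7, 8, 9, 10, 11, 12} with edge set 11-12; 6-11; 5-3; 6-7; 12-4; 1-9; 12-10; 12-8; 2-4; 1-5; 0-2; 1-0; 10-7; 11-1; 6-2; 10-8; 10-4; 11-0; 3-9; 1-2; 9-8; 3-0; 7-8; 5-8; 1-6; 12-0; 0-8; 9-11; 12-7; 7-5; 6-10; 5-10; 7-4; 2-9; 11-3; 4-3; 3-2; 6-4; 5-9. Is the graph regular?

Degrees: 0:6, 1:6, 2:6, 3:6, 4:6, 5:6, 6:6, 7:6, 8:6, 9:6, 10:6, 11:6, 12:6
All degrees equal 6; the graph is regular.

Yes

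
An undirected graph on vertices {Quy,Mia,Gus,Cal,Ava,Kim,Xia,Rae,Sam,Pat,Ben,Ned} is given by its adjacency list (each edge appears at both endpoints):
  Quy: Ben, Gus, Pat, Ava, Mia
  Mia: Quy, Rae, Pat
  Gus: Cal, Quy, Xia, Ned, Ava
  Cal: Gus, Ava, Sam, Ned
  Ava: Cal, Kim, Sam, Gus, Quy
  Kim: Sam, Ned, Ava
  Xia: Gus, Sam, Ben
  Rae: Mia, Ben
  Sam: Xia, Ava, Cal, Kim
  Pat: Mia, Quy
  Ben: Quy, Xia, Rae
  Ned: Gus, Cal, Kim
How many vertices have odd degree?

8

Degrees: Quy:5, Mia:3, Gus:5, Cal:4, Ava:5, Kim:3, Xia:3, Rae:2, Sam:4, Pat:2, Ben:3, Ned:3
Odd-degree vertices: Quy, Mia, Gus, Ava, Kim, Xia, Ben, Ned.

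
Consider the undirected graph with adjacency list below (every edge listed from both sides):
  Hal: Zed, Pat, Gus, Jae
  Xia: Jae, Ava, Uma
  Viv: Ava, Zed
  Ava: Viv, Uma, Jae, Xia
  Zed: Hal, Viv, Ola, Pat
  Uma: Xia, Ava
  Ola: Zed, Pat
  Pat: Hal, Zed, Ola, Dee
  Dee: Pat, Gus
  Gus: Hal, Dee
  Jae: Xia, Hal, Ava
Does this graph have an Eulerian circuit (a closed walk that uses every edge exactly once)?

Degrees: Hal:4, Xia:3, Viv:2, Ava:4, Zed:4, Uma:2, Ola:2, Pat:4, Dee:2, Gus:2, Jae:3
Xia, Jae have odd degree; an Eulerian circuit needs every degree to be even, so none exists.

No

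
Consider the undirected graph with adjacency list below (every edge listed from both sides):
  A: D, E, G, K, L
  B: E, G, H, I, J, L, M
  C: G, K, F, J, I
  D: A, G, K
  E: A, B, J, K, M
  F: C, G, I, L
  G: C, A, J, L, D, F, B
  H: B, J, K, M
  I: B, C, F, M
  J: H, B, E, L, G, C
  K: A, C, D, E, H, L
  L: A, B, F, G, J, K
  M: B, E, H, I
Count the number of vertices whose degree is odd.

Degrees: A:5, B:7, C:5, D:3, E:5, F:4, G:7, H:4, I:4, J:6, K:6, L:6, M:4
Odd-degree vertices: A, B, C, D, E, G.

6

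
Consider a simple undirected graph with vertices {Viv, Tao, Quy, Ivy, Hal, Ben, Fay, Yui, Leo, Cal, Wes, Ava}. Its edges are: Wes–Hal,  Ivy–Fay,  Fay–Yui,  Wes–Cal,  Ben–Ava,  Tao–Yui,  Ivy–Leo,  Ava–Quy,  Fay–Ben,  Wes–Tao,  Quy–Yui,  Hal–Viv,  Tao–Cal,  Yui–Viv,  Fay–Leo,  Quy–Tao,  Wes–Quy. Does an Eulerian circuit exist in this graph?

Degrees: Viv:2, Tao:4, Quy:4, Ivy:2, Hal:2, Ben:2, Fay:4, Yui:4, Leo:2, Cal:2, Wes:4, Ava:2
Every vertex has even degree and the edges form a single connected piece, so an Eulerian circuit exists.

Yes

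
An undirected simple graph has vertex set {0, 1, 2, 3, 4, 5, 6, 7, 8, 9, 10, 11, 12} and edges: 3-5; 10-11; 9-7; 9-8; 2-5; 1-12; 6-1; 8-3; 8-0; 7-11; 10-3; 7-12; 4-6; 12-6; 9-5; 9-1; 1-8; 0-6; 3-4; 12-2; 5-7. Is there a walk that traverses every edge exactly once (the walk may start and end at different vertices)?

Degrees: 0:2, 1:4, 2:2, 3:4, 4:2, 5:4, 6:4, 7:4, 8:4, 9:4, 10:2, 11:2, 12:4
Odd-degree vertices: none (0 total).
The non-isolated vertices are connected and exactly 0 have odd degree, so an Eulerian trail exists.

Yes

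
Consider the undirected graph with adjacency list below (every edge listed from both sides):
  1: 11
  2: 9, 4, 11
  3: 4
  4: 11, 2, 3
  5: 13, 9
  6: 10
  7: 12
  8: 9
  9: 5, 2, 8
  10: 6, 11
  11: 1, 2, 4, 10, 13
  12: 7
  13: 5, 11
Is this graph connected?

No

Component: {7, 12}
Component: {1, 2, 3, 4, 5, 6, 8, 9, 10, 11, 13}
No edge joins these 2 groups, so the graph is disconnected.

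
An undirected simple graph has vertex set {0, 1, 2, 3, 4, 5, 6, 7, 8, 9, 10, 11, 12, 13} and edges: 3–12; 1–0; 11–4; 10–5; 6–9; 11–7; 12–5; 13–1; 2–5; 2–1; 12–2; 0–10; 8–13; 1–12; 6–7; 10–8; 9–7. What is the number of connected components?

2

Component: {4, 6, 7, 9, 11}
Component: {0, 1, 2, 3, 5, 8, 10, 12, 13}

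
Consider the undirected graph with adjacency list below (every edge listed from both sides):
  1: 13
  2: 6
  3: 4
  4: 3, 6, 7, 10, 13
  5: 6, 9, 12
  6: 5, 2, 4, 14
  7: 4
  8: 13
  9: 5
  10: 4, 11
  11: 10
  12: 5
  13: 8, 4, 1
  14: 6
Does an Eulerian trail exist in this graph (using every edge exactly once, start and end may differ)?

Degrees: 1:1, 2:1, 3:1, 4:5, 5:3, 6:4, 7:1, 8:1, 9:1, 10:2, 11:1, 12:1, 13:3, 14:1
Odd-degree vertices: 1, 2, 3, 4, 5, 7, 8, 9, 11, 12, 13, 14 (12 total).
With 12 odd-degree vertices (more than two), no single trail can use every edge.

No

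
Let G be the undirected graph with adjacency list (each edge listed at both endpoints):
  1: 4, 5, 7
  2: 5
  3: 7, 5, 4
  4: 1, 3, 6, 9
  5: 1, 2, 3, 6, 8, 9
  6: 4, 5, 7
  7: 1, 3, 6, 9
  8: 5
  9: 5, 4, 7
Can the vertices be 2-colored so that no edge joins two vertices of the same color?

A valid 2-coloring puts {4, 5, 7} on one side and {1, 2, 3, 6, 8, 9} on the other; every edge crosses between the two sides.

Yes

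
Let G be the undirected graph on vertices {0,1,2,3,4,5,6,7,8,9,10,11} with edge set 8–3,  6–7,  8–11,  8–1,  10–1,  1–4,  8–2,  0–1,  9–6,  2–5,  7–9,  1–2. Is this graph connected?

Component: {6, 7, 9}
Component: {0, 1, 2, 3, 4, 5, 8, 10, 11}
There are 2 separate components, so the graph is not connected.

No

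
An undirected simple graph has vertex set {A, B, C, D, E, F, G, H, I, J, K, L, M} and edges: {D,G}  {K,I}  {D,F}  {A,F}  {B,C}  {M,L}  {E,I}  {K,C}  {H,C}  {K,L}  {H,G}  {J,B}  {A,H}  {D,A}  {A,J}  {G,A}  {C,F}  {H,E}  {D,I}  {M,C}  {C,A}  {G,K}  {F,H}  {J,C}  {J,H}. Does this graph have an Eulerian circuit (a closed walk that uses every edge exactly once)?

No

Degrees: A:6, B:2, C:7, D:4, E:2, F:4, G:4, H:6, I:3, J:4, K:4, L:2, M:2
Vertices with odd degree: C, I. An Eulerian circuit requires all degrees even.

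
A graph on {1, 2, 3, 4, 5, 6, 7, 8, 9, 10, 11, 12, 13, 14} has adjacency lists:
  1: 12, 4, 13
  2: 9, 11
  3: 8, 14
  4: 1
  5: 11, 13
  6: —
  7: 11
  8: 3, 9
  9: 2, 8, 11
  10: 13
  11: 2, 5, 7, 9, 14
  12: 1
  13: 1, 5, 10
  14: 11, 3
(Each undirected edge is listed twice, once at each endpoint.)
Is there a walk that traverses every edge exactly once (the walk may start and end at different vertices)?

Degrees: 1:3, 2:2, 3:2, 4:1, 5:2, 6:0, 7:1, 8:2, 9:3, 10:1, 11:5, 12:1, 13:3, 14:2
Odd-degree vertices: 1, 4, 7, 9, 10, 11, 12, 13 (8 total).
With 8 odd-degree vertices (more than two), no single trail can use every edge.

No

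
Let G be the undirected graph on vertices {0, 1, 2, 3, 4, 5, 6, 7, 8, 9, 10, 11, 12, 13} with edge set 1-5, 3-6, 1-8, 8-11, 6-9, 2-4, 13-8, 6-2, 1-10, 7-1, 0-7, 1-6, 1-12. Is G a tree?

The graph has 14 vertices and 13 edges.
Connected and |E| = |V| - 1, which characterizes a tree.

Yes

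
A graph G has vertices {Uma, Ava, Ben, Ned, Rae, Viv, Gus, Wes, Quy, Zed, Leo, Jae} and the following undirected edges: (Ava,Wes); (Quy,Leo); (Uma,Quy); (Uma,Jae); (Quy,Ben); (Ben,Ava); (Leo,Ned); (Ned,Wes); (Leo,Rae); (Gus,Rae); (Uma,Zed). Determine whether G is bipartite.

Color {Ava, Ned, Rae, Viv, Quy, Zed, Jae} black and {Uma, Ben, Gus, Wes, Leo} white. No edge joins two same-colored vertices, so the graph is bipartite.

Yes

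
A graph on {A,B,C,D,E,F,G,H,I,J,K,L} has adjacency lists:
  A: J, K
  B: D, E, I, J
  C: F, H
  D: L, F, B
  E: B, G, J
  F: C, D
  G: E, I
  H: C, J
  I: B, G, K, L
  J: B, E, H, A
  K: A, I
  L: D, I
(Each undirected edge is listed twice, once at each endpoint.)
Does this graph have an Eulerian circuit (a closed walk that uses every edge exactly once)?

Degrees: A:2, B:4, C:2, D:3, E:3, F:2, G:2, H:2, I:4, J:4, K:2, L:2
Vertices with odd degree: D, E. An Eulerian circuit requires all degrees even.

No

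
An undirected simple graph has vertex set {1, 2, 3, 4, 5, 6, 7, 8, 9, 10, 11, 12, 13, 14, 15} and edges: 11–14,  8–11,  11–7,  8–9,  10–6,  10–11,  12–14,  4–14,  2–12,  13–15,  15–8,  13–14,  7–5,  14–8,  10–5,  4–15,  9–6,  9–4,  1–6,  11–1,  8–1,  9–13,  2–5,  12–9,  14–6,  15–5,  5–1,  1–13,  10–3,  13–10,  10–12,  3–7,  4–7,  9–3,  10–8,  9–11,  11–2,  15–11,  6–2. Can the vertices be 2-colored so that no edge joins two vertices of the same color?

No

11-8-15-11 is an odd cycle (length 3), and a bipartite graph can contain only even cycles.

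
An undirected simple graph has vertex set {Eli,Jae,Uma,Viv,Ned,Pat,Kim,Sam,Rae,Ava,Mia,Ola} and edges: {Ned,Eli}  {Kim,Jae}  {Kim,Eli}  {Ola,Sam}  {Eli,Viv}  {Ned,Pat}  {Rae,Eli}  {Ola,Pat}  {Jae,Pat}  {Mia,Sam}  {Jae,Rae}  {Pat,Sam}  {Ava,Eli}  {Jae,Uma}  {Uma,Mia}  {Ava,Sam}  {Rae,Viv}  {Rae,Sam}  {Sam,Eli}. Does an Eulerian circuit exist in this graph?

Degrees: Eli:6, Jae:4, Uma:2, Viv:2, Ned:2, Pat:4, Kim:2, Sam:6, Rae:4, Ava:2, Mia:2, Ola:2
All degrees are even and the non-isolated vertices are connected — an Eulerian circuit exists.

Yes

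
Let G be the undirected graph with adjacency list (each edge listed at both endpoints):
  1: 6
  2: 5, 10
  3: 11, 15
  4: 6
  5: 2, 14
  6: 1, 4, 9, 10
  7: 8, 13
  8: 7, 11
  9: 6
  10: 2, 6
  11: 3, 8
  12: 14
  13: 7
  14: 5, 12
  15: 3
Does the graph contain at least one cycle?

No

|V| = 15, |E| = 13, number of components = 2.
A forest on 15 vertices with 2 components has exactly 13 edges, which matches — so no cycle.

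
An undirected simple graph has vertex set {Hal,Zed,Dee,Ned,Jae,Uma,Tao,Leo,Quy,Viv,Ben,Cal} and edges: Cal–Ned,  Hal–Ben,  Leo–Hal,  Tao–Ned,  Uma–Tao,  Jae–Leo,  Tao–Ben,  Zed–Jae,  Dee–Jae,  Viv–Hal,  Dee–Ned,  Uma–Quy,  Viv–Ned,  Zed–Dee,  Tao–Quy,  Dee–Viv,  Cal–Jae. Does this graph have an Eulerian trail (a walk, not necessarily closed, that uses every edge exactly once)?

Degrees: Hal:3, Zed:2, Dee:4, Ned:4, Jae:4, Uma:2, Tao:4, Leo:2, Quy:2, Viv:3, Ben:2, Cal:2
Odd-degree vertices: Hal, Viv (2 total).
With 2 odd-degree vertices and all edges in one connected piece, an Eulerian trail exists (from Hal to Viv).

Yes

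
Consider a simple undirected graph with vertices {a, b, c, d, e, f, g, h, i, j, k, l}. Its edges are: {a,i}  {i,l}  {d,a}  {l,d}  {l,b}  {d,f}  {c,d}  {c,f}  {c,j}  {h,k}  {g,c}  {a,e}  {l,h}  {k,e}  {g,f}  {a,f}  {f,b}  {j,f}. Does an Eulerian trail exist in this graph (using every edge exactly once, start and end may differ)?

Yes

Degrees: a:4, b:2, c:4, d:4, e:2, f:6, g:2, h:2, i:2, j:2, k:2, l:4
Odd-degree vertices: none (0 total).
The non-isolated vertices are connected and exactly 0 have odd degree, so an Eulerian trail exists.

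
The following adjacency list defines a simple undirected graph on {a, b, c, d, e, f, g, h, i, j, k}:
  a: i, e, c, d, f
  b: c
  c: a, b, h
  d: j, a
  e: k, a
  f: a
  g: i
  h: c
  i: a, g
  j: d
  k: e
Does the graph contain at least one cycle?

No

The graph has 11 vertices, 10 edges, and 1 connected component.
Since 10 = 11 - 1, the graph is a forest and contains no cycle.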